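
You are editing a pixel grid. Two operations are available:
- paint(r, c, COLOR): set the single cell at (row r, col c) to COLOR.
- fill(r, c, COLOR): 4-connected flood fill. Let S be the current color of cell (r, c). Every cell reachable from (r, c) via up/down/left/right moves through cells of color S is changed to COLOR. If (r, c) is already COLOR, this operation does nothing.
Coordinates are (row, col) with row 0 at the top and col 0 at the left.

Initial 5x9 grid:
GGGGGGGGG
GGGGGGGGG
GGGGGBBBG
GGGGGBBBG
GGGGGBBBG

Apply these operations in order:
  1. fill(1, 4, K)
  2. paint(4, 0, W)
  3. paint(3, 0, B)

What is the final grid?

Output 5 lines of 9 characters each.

Answer: KKKKKKKKK
KKKKKKKKK
KKKKKBBBK
BKKKKBBBK
WKKKKBBBK

Derivation:
After op 1 fill(1,4,K) [36 cells changed]:
KKKKKKKKK
KKKKKKKKK
KKKKKBBBK
KKKKKBBBK
KKKKKBBBK
After op 2 paint(4,0,W):
KKKKKKKKK
KKKKKKKKK
KKKKKBBBK
KKKKKBBBK
WKKKKBBBK
After op 3 paint(3,0,B):
KKKKKKKKK
KKKKKKKKK
KKKKKBBBK
BKKKKBBBK
WKKKKBBBK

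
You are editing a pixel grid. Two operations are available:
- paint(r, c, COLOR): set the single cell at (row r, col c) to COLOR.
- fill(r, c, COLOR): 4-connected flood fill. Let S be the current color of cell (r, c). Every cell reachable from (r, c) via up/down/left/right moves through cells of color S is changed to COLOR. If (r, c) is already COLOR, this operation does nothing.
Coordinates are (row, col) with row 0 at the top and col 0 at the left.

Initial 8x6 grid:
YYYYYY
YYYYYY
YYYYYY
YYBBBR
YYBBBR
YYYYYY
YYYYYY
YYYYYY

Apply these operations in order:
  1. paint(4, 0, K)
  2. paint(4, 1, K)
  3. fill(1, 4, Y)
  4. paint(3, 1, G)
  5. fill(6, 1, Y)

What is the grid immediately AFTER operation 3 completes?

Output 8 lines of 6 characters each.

Answer: YYYYYY
YYYYYY
YYYYYY
YYBBBR
KKBBBR
YYYYYY
YYYYYY
YYYYYY

Derivation:
After op 1 paint(4,0,K):
YYYYYY
YYYYYY
YYYYYY
YYBBBR
KYBBBR
YYYYYY
YYYYYY
YYYYYY
After op 2 paint(4,1,K):
YYYYYY
YYYYYY
YYYYYY
YYBBBR
KKBBBR
YYYYYY
YYYYYY
YYYYYY
After op 3 fill(1,4,Y) [0 cells changed]:
YYYYYY
YYYYYY
YYYYYY
YYBBBR
KKBBBR
YYYYYY
YYYYYY
YYYYYY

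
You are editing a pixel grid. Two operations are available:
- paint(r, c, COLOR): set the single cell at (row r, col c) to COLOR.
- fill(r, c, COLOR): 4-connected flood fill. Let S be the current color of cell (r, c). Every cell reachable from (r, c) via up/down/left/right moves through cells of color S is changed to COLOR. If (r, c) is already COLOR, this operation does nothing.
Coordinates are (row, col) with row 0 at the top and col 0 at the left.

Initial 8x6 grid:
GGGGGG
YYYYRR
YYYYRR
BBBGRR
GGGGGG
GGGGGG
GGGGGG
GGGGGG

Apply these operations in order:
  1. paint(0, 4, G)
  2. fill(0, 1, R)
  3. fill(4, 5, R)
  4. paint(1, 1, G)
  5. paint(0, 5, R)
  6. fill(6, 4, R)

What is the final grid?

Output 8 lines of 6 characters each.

After op 1 paint(0,4,G):
GGGGGG
YYYYRR
YYYYRR
BBBGRR
GGGGGG
GGGGGG
GGGGGG
GGGGGG
After op 2 fill(0,1,R) [6 cells changed]:
RRRRRR
YYYYRR
YYYYRR
BBBGRR
GGGGGG
GGGGGG
GGGGGG
GGGGGG
After op 3 fill(4,5,R) [25 cells changed]:
RRRRRR
YYYYRR
YYYYRR
BBBRRR
RRRRRR
RRRRRR
RRRRRR
RRRRRR
After op 4 paint(1,1,G):
RRRRRR
YGYYRR
YYYYRR
BBBRRR
RRRRRR
RRRRRR
RRRRRR
RRRRRR
After op 5 paint(0,5,R):
RRRRRR
YGYYRR
YYYYRR
BBBRRR
RRRRRR
RRRRRR
RRRRRR
RRRRRR
After op 6 fill(6,4,R) [0 cells changed]:
RRRRRR
YGYYRR
YYYYRR
BBBRRR
RRRRRR
RRRRRR
RRRRRR
RRRRRR

Answer: RRRRRR
YGYYRR
YYYYRR
BBBRRR
RRRRRR
RRRRRR
RRRRRR
RRRRRR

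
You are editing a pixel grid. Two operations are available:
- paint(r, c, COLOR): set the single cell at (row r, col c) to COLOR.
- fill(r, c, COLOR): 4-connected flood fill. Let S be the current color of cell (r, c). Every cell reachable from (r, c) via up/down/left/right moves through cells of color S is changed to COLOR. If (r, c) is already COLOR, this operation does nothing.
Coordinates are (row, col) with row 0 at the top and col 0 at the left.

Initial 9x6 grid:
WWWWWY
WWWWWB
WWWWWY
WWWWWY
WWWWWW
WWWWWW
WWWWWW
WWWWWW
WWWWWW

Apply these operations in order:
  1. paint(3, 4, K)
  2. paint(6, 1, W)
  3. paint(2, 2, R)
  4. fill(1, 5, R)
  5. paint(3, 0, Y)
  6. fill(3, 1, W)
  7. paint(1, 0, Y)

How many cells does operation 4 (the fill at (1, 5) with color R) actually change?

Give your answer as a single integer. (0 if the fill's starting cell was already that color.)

Answer: 1

Derivation:
After op 1 paint(3,4,K):
WWWWWY
WWWWWB
WWWWWY
WWWWKY
WWWWWW
WWWWWW
WWWWWW
WWWWWW
WWWWWW
After op 2 paint(6,1,W):
WWWWWY
WWWWWB
WWWWWY
WWWWKY
WWWWWW
WWWWWW
WWWWWW
WWWWWW
WWWWWW
After op 3 paint(2,2,R):
WWWWWY
WWWWWB
WWRWWY
WWWWKY
WWWWWW
WWWWWW
WWWWWW
WWWWWW
WWWWWW
After op 4 fill(1,5,R) [1 cells changed]:
WWWWWY
WWWWWR
WWRWWY
WWWWKY
WWWWWW
WWWWWW
WWWWWW
WWWWWW
WWWWWW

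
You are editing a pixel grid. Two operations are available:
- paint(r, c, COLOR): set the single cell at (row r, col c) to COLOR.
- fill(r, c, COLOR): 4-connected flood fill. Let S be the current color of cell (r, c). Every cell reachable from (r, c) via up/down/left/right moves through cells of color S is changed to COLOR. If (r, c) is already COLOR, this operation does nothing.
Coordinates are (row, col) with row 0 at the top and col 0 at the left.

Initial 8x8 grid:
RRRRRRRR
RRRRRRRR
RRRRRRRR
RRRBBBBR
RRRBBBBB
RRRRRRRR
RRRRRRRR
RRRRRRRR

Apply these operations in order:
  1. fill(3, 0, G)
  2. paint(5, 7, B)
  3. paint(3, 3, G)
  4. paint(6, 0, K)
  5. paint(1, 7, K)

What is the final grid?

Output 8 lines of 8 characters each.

After op 1 fill(3,0,G) [55 cells changed]:
GGGGGGGG
GGGGGGGG
GGGGGGGG
GGGBBBBG
GGGBBBBB
GGGGGGGG
GGGGGGGG
GGGGGGGG
After op 2 paint(5,7,B):
GGGGGGGG
GGGGGGGG
GGGGGGGG
GGGBBBBG
GGGBBBBB
GGGGGGGB
GGGGGGGG
GGGGGGGG
After op 3 paint(3,3,G):
GGGGGGGG
GGGGGGGG
GGGGGGGG
GGGGBBBG
GGGBBBBB
GGGGGGGB
GGGGGGGG
GGGGGGGG
After op 4 paint(6,0,K):
GGGGGGGG
GGGGGGGG
GGGGGGGG
GGGGBBBG
GGGBBBBB
GGGGGGGB
KGGGGGGG
GGGGGGGG
After op 5 paint(1,7,K):
GGGGGGGG
GGGGGGGK
GGGGGGGG
GGGGBBBG
GGGBBBBB
GGGGGGGB
KGGGGGGG
GGGGGGGG

Answer: GGGGGGGG
GGGGGGGK
GGGGGGGG
GGGGBBBG
GGGBBBBB
GGGGGGGB
KGGGGGGG
GGGGGGGG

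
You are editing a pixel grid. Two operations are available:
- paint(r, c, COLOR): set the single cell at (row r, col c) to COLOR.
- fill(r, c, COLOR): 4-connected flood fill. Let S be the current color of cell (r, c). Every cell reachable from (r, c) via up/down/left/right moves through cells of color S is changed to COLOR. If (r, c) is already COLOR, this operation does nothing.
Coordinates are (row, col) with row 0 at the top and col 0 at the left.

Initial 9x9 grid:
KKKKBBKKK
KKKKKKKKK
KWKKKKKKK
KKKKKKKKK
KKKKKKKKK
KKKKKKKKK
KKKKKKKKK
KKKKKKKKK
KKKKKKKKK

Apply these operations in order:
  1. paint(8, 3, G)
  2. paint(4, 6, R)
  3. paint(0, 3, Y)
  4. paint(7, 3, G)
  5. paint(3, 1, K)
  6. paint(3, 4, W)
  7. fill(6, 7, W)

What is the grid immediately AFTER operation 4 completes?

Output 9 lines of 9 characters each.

After op 1 paint(8,3,G):
KKKKBBKKK
KKKKKKKKK
KWKKKKKKK
KKKKKKKKK
KKKKKKKKK
KKKKKKKKK
KKKKKKKKK
KKKKKKKKK
KKKGKKKKK
After op 2 paint(4,6,R):
KKKKBBKKK
KKKKKKKKK
KWKKKKKKK
KKKKKKKKK
KKKKKKRKK
KKKKKKKKK
KKKKKKKKK
KKKKKKKKK
KKKGKKKKK
After op 3 paint(0,3,Y):
KKKYBBKKK
KKKKKKKKK
KWKKKKKKK
KKKKKKKKK
KKKKKKRKK
KKKKKKKKK
KKKKKKKKK
KKKKKKKKK
KKKGKKKKK
After op 4 paint(7,3,G):
KKKYBBKKK
KKKKKKKKK
KWKKKKKKK
KKKKKKKKK
KKKKKKRKK
KKKKKKKKK
KKKKKKKKK
KKKGKKKKK
KKKGKKKKK

Answer: KKKYBBKKK
KKKKKKKKK
KWKKKKKKK
KKKKKKKKK
KKKKKKRKK
KKKKKKKKK
KKKKKKKKK
KKKGKKKKK
KKKGKKKKK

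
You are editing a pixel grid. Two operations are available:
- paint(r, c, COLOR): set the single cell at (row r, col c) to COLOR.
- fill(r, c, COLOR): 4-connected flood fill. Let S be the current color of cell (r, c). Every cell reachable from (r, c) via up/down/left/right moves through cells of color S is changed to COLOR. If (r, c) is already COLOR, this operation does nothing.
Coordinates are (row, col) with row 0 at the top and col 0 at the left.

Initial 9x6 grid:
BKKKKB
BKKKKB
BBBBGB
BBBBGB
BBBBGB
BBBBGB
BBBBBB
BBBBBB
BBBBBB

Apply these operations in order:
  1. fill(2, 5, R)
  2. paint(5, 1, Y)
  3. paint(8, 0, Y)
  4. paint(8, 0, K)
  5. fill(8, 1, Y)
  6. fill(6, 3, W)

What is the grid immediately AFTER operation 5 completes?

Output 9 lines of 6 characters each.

After op 1 fill(2,5,R) [42 cells changed]:
RKKKKR
RKKKKR
RRRRGR
RRRRGR
RRRRGR
RRRRGR
RRRRRR
RRRRRR
RRRRRR
After op 2 paint(5,1,Y):
RKKKKR
RKKKKR
RRRRGR
RRRRGR
RRRRGR
RYRRGR
RRRRRR
RRRRRR
RRRRRR
After op 3 paint(8,0,Y):
RKKKKR
RKKKKR
RRRRGR
RRRRGR
RRRRGR
RYRRGR
RRRRRR
RRRRRR
YRRRRR
After op 4 paint(8,0,K):
RKKKKR
RKKKKR
RRRRGR
RRRRGR
RRRRGR
RYRRGR
RRRRRR
RRRRRR
KRRRRR
After op 5 fill(8,1,Y) [40 cells changed]:
YKKKKY
YKKKKY
YYYYGY
YYYYGY
YYYYGY
YYYYGY
YYYYYY
YYYYYY
KYYYYY

Answer: YKKKKY
YKKKKY
YYYYGY
YYYYGY
YYYYGY
YYYYGY
YYYYYY
YYYYYY
KYYYYY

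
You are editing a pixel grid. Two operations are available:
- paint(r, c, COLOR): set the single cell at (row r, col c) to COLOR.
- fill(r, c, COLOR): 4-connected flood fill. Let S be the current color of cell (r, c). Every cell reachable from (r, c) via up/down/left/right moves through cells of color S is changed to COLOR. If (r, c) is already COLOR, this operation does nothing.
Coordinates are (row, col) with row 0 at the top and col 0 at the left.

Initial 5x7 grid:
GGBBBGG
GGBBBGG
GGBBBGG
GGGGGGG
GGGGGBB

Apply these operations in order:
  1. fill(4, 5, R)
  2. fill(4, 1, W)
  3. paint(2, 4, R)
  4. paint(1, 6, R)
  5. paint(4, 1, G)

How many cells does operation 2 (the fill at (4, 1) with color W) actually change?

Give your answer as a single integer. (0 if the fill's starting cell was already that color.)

Answer: 24

Derivation:
After op 1 fill(4,5,R) [2 cells changed]:
GGBBBGG
GGBBBGG
GGBBBGG
GGGGGGG
GGGGGRR
After op 2 fill(4,1,W) [24 cells changed]:
WWBBBWW
WWBBBWW
WWBBBWW
WWWWWWW
WWWWWRR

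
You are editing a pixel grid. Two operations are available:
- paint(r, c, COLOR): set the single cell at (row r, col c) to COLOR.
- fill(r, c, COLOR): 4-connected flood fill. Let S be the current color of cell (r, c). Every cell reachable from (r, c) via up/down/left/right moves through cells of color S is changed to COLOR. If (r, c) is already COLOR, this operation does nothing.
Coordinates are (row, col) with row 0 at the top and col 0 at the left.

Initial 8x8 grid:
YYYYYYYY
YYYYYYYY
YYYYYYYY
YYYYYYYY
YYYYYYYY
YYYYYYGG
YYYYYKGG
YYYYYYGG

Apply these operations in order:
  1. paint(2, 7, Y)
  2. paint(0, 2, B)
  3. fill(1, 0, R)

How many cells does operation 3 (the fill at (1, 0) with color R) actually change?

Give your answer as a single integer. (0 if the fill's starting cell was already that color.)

After op 1 paint(2,7,Y):
YYYYYYYY
YYYYYYYY
YYYYYYYY
YYYYYYYY
YYYYYYYY
YYYYYYGG
YYYYYKGG
YYYYYYGG
After op 2 paint(0,2,B):
YYBYYYYY
YYYYYYYY
YYYYYYYY
YYYYYYYY
YYYYYYYY
YYYYYYGG
YYYYYKGG
YYYYYYGG
After op 3 fill(1,0,R) [56 cells changed]:
RRBRRRRR
RRRRRRRR
RRRRRRRR
RRRRRRRR
RRRRRRRR
RRRRRRGG
RRRRRKGG
RRRRRRGG

Answer: 56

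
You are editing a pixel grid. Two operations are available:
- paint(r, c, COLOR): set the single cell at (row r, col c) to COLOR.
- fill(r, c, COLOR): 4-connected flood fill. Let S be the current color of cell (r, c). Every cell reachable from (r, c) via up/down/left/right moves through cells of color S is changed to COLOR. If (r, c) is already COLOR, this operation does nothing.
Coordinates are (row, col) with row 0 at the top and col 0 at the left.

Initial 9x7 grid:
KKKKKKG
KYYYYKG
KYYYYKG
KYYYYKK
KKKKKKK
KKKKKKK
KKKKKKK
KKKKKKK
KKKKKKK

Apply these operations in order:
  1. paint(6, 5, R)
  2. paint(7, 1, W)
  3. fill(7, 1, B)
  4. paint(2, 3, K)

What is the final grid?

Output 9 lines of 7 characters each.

Answer: KKKKKKG
KYYYYKG
KYYKYKG
KYYYYKK
KKKKKKK
KKKKKKK
KKKKKRK
KBKKKKK
KKKKKKK

Derivation:
After op 1 paint(6,5,R):
KKKKKKG
KYYYYKG
KYYYYKG
KYYYYKK
KKKKKKK
KKKKKKK
KKKKKRK
KKKKKKK
KKKKKKK
After op 2 paint(7,1,W):
KKKKKKG
KYYYYKG
KYYYYKG
KYYYYKK
KKKKKKK
KKKKKKK
KKKKKRK
KWKKKKK
KKKKKKK
After op 3 fill(7,1,B) [1 cells changed]:
KKKKKKG
KYYYYKG
KYYYYKG
KYYYYKK
KKKKKKK
KKKKKKK
KKKKKRK
KBKKKKK
KKKKKKK
After op 4 paint(2,3,K):
KKKKKKG
KYYYYKG
KYYKYKG
KYYYYKK
KKKKKKK
KKKKKKK
KKKKKRK
KBKKKKK
KKKKKKK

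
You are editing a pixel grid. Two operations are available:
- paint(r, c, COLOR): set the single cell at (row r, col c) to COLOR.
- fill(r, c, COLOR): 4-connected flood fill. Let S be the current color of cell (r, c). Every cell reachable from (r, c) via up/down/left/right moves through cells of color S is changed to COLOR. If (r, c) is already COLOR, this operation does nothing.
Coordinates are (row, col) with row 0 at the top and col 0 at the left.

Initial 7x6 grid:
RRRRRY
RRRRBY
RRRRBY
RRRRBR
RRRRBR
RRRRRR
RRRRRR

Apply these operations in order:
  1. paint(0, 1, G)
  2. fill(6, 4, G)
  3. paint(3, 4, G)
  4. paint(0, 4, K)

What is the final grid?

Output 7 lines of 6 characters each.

After op 1 paint(0,1,G):
RGRRRY
RRRRBY
RRRRBY
RRRRBR
RRRRBR
RRRRRR
RRRRRR
After op 2 fill(6,4,G) [34 cells changed]:
GGGGGY
GGGGBY
GGGGBY
GGGGBG
GGGGBG
GGGGGG
GGGGGG
After op 3 paint(3,4,G):
GGGGGY
GGGGBY
GGGGBY
GGGGGG
GGGGBG
GGGGGG
GGGGGG
After op 4 paint(0,4,K):
GGGGKY
GGGGBY
GGGGBY
GGGGGG
GGGGBG
GGGGGG
GGGGGG

Answer: GGGGKY
GGGGBY
GGGGBY
GGGGGG
GGGGBG
GGGGGG
GGGGGG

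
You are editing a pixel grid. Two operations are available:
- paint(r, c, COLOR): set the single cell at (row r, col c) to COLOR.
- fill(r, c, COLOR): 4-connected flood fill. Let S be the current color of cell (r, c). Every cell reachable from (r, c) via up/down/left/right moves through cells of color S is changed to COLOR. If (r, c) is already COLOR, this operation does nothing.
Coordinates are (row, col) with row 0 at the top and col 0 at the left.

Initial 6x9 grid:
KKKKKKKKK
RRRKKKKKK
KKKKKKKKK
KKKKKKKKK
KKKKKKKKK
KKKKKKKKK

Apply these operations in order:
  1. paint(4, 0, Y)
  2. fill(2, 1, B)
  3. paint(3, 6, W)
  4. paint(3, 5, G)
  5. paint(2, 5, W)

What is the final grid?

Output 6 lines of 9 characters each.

After op 1 paint(4,0,Y):
KKKKKKKKK
RRRKKKKKK
KKKKKKKKK
KKKKKKKKK
YKKKKKKKK
KKKKKKKKK
After op 2 fill(2,1,B) [50 cells changed]:
BBBBBBBBB
RRRBBBBBB
BBBBBBBBB
BBBBBBBBB
YBBBBBBBB
BBBBBBBBB
After op 3 paint(3,6,W):
BBBBBBBBB
RRRBBBBBB
BBBBBBBBB
BBBBBBWBB
YBBBBBBBB
BBBBBBBBB
After op 4 paint(3,5,G):
BBBBBBBBB
RRRBBBBBB
BBBBBBBBB
BBBBBGWBB
YBBBBBBBB
BBBBBBBBB
After op 5 paint(2,5,W):
BBBBBBBBB
RRRBBBBBB
BBBBBWBBB
BBBBBGWBB
YBBBBBBBB
BBBBBBBBB

Answer: BBBBBBBBB
RRRBBBBBB
BBBBBWBBB
BBBBBGWBB
YBBBBBBBB
BBBBBBBBB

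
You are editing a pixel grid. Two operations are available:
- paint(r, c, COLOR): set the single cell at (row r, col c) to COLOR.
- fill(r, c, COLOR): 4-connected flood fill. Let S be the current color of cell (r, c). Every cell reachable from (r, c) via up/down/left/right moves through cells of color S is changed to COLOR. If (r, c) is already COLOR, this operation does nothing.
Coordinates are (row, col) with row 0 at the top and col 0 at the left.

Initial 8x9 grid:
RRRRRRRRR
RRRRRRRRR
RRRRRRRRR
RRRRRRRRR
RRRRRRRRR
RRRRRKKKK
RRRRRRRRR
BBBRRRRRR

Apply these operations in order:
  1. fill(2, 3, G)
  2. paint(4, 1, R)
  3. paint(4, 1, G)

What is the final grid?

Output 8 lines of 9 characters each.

After op 1 fill(2,3,G) [65 cells changed]:
GGGGGGGGG
GGGGGGGGG
GGGGGGGGG
GGGGGGGGG
GGGGGGGGG
GGGGGKKKK
GGGGGGGGG
BBBGGGGGG
After op 2 paint(4,1,R):
GGGGGGGGG
GGGGGGGGG
GGGGGGGGG
GGGGGGGGG
GRGGGGGGG
GGGGGKKKK
GGGGGGGGG
BBBGGGGGG
After op 3 paint(4,1,G):
GGGGGGGGG
GGGGGGGGG
GGGGGGGGG
GGGGGGGGG
GGGGGGGGG
GGGGGKKKK
GGGGGGGGG
BBBGGGGGG

Answer: GGGGGGGGG
GGGGGGGGG
GGGGGGGGG
GGGGGGGGG
GGGGGGGGG
GGGGGKKKK
GGGGGGGGG
BBBGGGGGG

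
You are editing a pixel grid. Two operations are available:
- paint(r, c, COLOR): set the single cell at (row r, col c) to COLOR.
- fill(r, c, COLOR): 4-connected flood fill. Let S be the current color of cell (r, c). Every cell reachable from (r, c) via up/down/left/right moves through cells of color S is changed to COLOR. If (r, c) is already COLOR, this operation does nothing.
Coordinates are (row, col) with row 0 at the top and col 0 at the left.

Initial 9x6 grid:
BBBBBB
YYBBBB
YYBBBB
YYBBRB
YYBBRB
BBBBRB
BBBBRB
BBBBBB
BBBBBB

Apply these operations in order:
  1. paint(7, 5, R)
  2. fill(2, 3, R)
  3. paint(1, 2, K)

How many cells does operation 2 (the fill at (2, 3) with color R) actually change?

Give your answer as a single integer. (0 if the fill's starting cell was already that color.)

After op 1 paint(7,5,R):
BBBBBB
YYBBBB
YYBBBB
YYBBRB
YYBBRB
BBBBRB
BBBBRB
BBBBBR
BBBBBB
After op 2 fill(2,3,R) [41 cells changed]:
RRRRRR
YYRRRR
YYRRRR
YYRRRR
YYRRRR
RRRRRR
RRRRRR
RRRRRR
RRRRRR

Answer: 41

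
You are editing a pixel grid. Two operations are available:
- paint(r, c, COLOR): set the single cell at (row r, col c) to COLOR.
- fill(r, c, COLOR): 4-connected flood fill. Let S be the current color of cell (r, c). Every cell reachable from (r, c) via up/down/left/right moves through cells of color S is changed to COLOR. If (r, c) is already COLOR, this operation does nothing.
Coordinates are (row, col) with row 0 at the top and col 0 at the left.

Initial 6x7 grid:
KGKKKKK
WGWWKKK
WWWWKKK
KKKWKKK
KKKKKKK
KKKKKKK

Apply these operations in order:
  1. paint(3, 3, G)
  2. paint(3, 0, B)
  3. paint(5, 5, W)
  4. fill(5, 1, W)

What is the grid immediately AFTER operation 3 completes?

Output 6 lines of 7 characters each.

After op 1 paint(3,3,G):
KGKKKKK
WGWWKKK
WWWWKKK
KKKGKKK
KKKKKKK
KKKKKKK
After op 2 paint(3,0,B):
KGKKKKK
WGWWKKK
WWWWKKK
BKKGKKK
KKKKKKK
KKKKKKK
After op 3 paint(5,5,W):
KGKKKKK
WGWWKKK
WWWWKKK
BKKGKKK
KKKKKKK
KKKKKWK

Answer: KGKKKKK
WGWWKKK
WWWWKKK
BKKGKKK
KKKKKKK
KKKKKWK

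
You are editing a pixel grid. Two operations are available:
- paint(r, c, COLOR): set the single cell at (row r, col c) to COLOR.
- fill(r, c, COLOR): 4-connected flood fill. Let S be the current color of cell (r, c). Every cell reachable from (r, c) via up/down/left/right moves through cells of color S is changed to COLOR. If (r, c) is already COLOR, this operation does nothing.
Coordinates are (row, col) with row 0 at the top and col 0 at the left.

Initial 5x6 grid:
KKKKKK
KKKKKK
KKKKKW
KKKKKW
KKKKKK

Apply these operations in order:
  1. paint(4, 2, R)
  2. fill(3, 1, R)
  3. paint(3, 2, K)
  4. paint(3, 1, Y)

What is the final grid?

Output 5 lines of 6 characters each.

After op 1 paint(4,2,R):
KKKKKK
KKKKKK
KKKKKW
KKKKKW
KKRKKK
After op 2 fill(3,1,R) [27 cells changed]:
RRRRRR
RRRRRR
RRRRRW
RRRRRW
RRRRRR
After op 3 paint(3,2,K):
RRRRRR
RRRRRR
RRRRRW
RRKRRW
RRRRRR
After op 4 paint(3,1,Y):
RRRRRR
RRRRRR
RRRRRW
RYKRRW
RRRRRR

Answer: RRRRRR
RRRRRR
RRRRRW
RYKRRW
RRRRRR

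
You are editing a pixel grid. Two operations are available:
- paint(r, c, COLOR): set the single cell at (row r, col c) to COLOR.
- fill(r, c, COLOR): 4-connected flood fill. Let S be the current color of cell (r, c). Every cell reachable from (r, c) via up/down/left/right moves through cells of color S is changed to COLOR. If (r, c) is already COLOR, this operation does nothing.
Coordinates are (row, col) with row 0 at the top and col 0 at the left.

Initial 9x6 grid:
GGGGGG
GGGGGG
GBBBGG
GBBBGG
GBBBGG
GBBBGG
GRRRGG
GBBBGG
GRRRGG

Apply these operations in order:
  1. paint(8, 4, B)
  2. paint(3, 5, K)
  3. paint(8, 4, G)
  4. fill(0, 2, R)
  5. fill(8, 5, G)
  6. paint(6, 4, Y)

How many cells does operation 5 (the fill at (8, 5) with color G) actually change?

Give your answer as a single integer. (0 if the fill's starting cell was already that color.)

After op 1 paint(8,4,B):
GGGGGG
GGGGGG
GBBBGG
GBBBGG
GBBBGG
GBBBGG
GRRRGG
GBBBGG
GRRRBG
After op 2 paint(3,5,K):
GGGGGG
GGGGGG
GBBBGG
GBBBGK
GBBBGG
GBBBGG
GRRRGG
GBBBGG
GRRRBG
After op 3 paint(8,4,G):
GGGGGG
GGGGGG
GBBBGG
GBBBGK
GBBBGG
GBBBGG
GRRRGG
GBBBGG
GRRRGG
After op 4 fill(0,2,R) [32 cells changed]:
RRRRRR
RRRRRR
RBBBRR
RBBBRK
RBBBRR
RBBBRR
RRRRRR
RBBBRR
RRRRRR
After op 5 fill(8,5,G) [38 cells changed]:
GGGGGG
GGGGGG
GBBBGG
GBBBGK
GBBBGG
GBBBGG
GGGGGG
GBBBGG
GGGGGG

Answer: 38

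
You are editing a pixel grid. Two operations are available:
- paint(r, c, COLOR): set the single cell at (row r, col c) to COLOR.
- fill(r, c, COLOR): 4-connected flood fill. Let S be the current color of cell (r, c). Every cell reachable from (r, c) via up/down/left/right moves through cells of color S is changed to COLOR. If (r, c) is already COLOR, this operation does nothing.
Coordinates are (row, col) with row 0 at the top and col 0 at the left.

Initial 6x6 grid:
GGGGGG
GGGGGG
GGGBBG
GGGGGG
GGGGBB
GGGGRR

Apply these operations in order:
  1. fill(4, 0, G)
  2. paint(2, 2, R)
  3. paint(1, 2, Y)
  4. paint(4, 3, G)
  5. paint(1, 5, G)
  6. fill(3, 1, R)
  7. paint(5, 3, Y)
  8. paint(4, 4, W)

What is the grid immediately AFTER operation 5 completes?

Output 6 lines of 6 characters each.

Answer: GGGGGG
GGYGGG
GGRBBG
GGGGGG
GGGGBB
GGGGRR

Derivation:
After op 1 fill(4,0,G) [0 cells changed]:
GGGGGG
GGGGGG
GGGBBG
GGGGGG
GGGGBB
GGGGRR
After op 2 paint(2,2,R):
GGGGGG
GGGGGG
GGRBBG
GGGGGG
GGGGBB
GGGGRR
After op 3 paint(1,2,Y):
GGGGGG
GGYGGG
GGRBBG
GGGGGG
GGGGBB
GGGGRR
After op 4 paint(4,3,G):
GGGGGG
GGYGGG
GGRBBG
GGGGGG
GGGGBB
GGGGRR
After op 5 paint(1,5,G):
GGGGGG
GGYGGG
GGRBBG
GGGGGG
GGGGBB
GGGGRR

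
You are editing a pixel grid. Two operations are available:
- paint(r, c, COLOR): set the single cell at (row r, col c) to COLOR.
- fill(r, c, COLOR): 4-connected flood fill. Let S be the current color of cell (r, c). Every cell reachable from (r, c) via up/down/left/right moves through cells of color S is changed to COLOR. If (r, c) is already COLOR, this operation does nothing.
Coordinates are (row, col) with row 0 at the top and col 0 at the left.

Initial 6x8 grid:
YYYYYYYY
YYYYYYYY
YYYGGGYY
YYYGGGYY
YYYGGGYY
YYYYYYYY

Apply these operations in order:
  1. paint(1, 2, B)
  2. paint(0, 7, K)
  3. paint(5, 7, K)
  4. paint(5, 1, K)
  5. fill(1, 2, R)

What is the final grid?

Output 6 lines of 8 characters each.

Answer: YYYYYYYK
YYRYYYYY
YYYGGGYY
YYYGGGYY
YYYGGGYY
YKYYYYYK

Derivation:
After op 1 paint(1,2,B):
YYYYYYYY
YYBYYYYY
YYYGGGYY
YYYGGGYY
YYYGGGYY
YYYYYYYY
After op 2 paint(0,7,K):
YYYYYYYK
YYBYYYYY
YYYGGGYY
YYYGGGYY
YYYGGGYY
YYYYYYYY
After op 3 paint(5,7,K):
YYYYYYYK
YYBYYYYY
YYYGGGYY
YYYGGGYY
YYYGGGYY
YYYYYYYK
After op 4 paint(5,1,K):
YYYYYYYK
YYBYYYYY
YYYGGGYY
YYYGGGYY
YYYGGGYY
YKYYYYYK
After op 5 fill(1,2,R) [1 cells changed]:
YYYYYYYK
YYRYYYYY
YYYGGGYY
YYYGGGYY
YYYGGGYY
YKYYYYYK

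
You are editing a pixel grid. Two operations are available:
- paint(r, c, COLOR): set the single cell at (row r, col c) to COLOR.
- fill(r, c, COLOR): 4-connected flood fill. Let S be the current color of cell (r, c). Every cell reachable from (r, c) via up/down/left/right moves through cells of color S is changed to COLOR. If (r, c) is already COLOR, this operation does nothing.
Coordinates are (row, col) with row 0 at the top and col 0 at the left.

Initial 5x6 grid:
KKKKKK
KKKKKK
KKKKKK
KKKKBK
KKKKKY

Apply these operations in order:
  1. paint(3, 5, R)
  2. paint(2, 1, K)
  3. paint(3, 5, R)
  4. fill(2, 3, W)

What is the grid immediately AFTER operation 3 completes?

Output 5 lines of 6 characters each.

Answer: KKKKKK
KKKKKK
KKKKKK
KKKKBR
KKKKKY

Derivation:
After op 1 paint(3,5,R):
KKKKKK
KKKKKK
KKKKKK
KKKKBR
KKKKKY
After op 2 paint(2,1,K):
KKKKKK
KKKKKK
KKKKKK
KKKKBR
KKKKKY
After op 3 paint(3,5,R):
KKKKKK
KKKKKK
KKKKKK
KKKKBR
KKKKKY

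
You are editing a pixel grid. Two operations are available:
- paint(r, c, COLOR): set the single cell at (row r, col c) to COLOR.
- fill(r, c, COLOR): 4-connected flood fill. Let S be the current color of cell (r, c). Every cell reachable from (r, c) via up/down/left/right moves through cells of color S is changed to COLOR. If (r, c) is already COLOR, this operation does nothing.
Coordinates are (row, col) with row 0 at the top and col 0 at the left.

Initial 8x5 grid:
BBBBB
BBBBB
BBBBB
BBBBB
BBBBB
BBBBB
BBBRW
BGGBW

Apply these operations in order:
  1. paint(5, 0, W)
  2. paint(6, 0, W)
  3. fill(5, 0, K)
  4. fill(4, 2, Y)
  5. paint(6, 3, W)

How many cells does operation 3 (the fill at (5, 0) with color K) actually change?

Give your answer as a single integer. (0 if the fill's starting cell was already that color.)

After op 1 paint(5,0,W):
BBBBB
BBBBB
BBBBB
BBBBB
BBBBB
WBBBB
BBBRW
BGGBW
After op 2 paint(6,0,W):
BBBBB
BBBBB
BBBBB
BBBBB
BBBBB
WBBBB
WBBRW
BGGBW
After op 3 fill(5,0,K) [2 cells changed]:
BBBBB
BBBBB
BBBBB
BBBBB
BBBBB
KBBBB
KBBRW
BGGBW

Answer: 2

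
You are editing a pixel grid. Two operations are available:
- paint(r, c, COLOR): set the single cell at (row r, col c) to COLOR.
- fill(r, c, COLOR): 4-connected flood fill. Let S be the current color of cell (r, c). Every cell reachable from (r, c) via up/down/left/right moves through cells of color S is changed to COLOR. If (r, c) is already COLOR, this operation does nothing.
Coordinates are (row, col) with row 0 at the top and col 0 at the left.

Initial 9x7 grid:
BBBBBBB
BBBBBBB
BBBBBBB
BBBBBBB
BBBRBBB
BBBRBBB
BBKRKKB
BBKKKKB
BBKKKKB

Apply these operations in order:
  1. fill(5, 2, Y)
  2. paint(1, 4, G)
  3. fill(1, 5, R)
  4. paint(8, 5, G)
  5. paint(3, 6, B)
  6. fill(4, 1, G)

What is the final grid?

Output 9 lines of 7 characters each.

After op 1 fill(5,2,Y) [49 cells changed]:
YYYYYYY
YYYYYYY
YYYYYYY
YYYYYYY
YYYRYYY
YYYRYYY
YYKRKKY
YYKKKKY
YYKKKKY
After op 2 paint(1,4,G):
YYYYYYY
YYYYGYY
YYYYYYY
YYYYYYY
YYYRYYY
YYYRYYY
YYKRKKY
YYKKKKY
YYKKKKY
After op 3 fill(1,5,R) [48 cells changed]:
RRRRRRR
RRRRGRR
RRRRRRR
RRRRRRR
RRRRRRR
RRRRRRR
RRKRKKR
RRKKKKR
RRKKKKR
After op 4 paint(8,5,G):
RRRRRRR
RRRRGRR
RRRRRRR
RRRRRRR
RRRRRRR
RRRRRRR
RRKRKKR
RRKKKKR
RRKKKGR
After op 5 paint(3,6,B):
RRRRRRR
RRRRGRR
RRRRRRR
RRRRRRB
RRRRRRR
RRRRRRR
RRKRKKR
RRKKKKR
RRKKKGR
After op 6 fill(4,1,G) [50 cells changed]:
GGGGGGG
GGGGGGG
GGGGGGG
GGGGGGB
GGGGGGG
GGGGGGG
GGKGKKG
GGKKKKG
GGKKKGG

Answer: GGGGGGG
GGGGGGG
GGGGGGG
GGGGGGB
GGGGGGG
GGGGGGG
GGKGKKG
GGKKKKG
GGKKKGG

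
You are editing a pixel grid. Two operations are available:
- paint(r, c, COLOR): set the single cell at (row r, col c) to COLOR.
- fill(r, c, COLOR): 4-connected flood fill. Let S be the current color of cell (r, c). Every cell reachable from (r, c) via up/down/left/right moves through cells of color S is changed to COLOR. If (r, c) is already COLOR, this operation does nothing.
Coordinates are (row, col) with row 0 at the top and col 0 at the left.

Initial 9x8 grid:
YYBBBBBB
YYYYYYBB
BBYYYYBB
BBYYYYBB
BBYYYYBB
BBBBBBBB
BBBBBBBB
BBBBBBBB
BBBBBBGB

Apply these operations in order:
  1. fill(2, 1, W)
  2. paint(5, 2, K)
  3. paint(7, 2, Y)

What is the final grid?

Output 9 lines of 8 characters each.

After op 1 fill(2,1,W) [51 cells changed]:
YYWWWWWW
YYYYYYWW
WWYYYYWW
WWYYYYWW
WWYYYYWW
WWWWWWWW
WWWWWWWW
WWWWWWWW
WWWWWWGW
After op 2 paint(5,2,K):
YYWWWWWW
YYYYYYWW
WWYYYYWW
WWYYYYWW
WWYYYYWW
WWKWWWWW
WWWWWWWW
WWWWWWWW
WWWWWWGW
After op 3 paint(7,2,Y):
YYWWWWWW
YYYYYYWW
WWYYYYWW
WWYYYYWW
WWYYYYWW
WWKWWWWW
WWWWWWWW
WWYWWWWW
WWWWWWGW

Answer: YYWWWWWW
YYYYYYWW
WWYYYYWW
WWYYYYWW
WWYYYYWW
WWKWWWWW
WWWWWWWW
WWYWWWWW
WWWWWWGW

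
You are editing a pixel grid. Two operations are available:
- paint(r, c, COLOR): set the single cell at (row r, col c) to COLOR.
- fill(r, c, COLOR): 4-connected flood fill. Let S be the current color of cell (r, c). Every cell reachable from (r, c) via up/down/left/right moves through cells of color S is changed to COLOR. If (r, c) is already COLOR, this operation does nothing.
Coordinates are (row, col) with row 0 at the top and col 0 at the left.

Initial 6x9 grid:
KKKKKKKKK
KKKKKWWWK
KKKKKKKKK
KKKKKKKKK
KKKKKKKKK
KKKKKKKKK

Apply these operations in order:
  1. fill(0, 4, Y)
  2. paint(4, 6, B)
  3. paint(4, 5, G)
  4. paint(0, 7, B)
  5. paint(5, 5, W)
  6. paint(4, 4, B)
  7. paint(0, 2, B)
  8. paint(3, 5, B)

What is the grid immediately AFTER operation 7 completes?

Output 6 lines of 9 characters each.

Answer: YYBYYYYBY
YYYYYWWWY
YYYYYYYYY
YYYYYYYYY
YYYYBGBYY
YYYYYWYYY

Derivation:
After op 1 fill(0,4,Y) [51 cells changed]:
YYYYYYYYY
YYYYYWWWY
YYYYYYYYY
YYYYYYYYY
YYYYYYYYY
YYYYYYYYY
After op 2 paint(4,6,B):
YYYYYYYYY
YYYYYWWWY
YYYYYYYYY
YYYYYYYYY
YYYYYYBYY
YYYYYYYYY
After op 3 paint(4,5,G):
YYYYYYYYY
YYYYYWWWY
YYYYYYYYY
YYYYYYYYY
YYYYYGBYY
YYYYYYYYY
After op 4 paint(0,7,B):
YYYYYYYBY
YYYYYWWWY
YYYYYYYYY
YYYYYYYYY
YYYYYGBYY
YYYYYYYYY
After op 5 paint(5,5,W):
YYYYYYYBY
YYYYYWWWY
YYYYYYYYY
YYYYYYYYY
YYYYYGBYY
YYYYYWYYY
After op 6 paint(4,4,B):
YYYYYYYBY
YYYYYWWWY
YYYYYYYYY
YYYYYYYYY
YYYYBGBYY
YYYYYWYYY
After op 7 paint(0,2,B):
YYBYYYYBY
YYYYYWWWY
YYYYYYYYY
YYYYYYYYY
YYYYBGBYY
YYYYYWYYY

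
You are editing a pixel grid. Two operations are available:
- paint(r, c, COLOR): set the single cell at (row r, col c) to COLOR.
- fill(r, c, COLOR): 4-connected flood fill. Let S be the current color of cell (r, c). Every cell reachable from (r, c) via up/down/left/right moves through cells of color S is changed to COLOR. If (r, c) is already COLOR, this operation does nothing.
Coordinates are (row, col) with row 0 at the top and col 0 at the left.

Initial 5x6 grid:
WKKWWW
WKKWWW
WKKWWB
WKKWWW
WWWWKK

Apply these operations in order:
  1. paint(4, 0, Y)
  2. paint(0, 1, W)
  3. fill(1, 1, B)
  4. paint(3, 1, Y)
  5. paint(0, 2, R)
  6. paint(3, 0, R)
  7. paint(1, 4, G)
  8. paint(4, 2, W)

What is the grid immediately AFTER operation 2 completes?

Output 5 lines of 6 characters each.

After op 1 paint(4,0,Y):
WKKWWW
WKKWWW
WKKWWB
WKKWWW
YWWWKK
After op 2 paint(0,1,W):
WWKWWW
WKKWWW
WKKWWB
WKKWWW
YWWWKK

Answer: WWKWWW
WKKWWW
WKKWWB
WKKWWW
YWWWKK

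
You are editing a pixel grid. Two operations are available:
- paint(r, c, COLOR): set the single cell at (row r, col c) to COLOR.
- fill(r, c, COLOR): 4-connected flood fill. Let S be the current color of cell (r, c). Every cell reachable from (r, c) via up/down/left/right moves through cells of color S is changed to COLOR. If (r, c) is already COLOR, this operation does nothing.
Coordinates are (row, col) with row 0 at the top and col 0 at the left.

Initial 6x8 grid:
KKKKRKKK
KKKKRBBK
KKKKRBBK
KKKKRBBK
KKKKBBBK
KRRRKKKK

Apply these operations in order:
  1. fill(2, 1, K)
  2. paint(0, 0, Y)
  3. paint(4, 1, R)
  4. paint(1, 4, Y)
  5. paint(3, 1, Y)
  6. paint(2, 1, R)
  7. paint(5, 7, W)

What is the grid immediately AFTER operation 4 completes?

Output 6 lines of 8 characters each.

After op 1 fill(2,1,K) [0 cells changed]:
KKKKRKKK
KKKKRBBK
KKKKRBBK
KKKKRBBK
KKKKBBBK
KRRRKKKK
After op 2 paint(0,0,Y):
YKKKRKKK
KKKKRBBK
KKKKRBBK
KKKKRBBK
KKKKBBBK
KRRRKKKK
After op 3 paint(4,1,R):
YKKKRKKK
KKKKRBBK
KKKKRBBK
KKKKRBBK
KRKKBBBK
KRRRKKKK
After op 4 paint(1,4,Y):
YKKKRKKK
KKKKYBBK
KKKKRBBK
KKKKRBBK
KRKKBBBK
KRRRKKKK

Answer: YKKKRKKK
KKKKYBBK
KKKKRBBK
KKKKRBBK
KRKKBBBK
KRRRKKKK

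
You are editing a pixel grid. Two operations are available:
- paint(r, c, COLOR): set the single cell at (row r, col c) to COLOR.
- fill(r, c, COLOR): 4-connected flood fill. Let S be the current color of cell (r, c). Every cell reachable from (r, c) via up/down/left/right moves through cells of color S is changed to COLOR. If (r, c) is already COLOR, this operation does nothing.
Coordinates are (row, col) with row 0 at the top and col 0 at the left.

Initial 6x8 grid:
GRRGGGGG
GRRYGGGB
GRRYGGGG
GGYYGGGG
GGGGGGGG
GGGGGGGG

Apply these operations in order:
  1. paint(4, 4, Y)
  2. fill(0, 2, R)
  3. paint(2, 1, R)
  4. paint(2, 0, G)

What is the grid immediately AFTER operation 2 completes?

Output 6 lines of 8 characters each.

Answer: GRRGGGGG
GRRYGGGB
GRRYGGGG
GGYYGGGG
GGGGYGGG
GGGGGGGG

Derivation:
After op 1 paint(4,4,Y):
GRRGGGGG
GRRYGGGB
GRRYGGGG
GGYYGGGG
GGGGYGGG
GGGGGGGG
After op 2 fill(0,2,R) [0 cells changed]:
GRRGGGGG
GRRYGGGB
GRRYGGGG
GGYYGGGG
GGGGYGGG
GGGGGGGG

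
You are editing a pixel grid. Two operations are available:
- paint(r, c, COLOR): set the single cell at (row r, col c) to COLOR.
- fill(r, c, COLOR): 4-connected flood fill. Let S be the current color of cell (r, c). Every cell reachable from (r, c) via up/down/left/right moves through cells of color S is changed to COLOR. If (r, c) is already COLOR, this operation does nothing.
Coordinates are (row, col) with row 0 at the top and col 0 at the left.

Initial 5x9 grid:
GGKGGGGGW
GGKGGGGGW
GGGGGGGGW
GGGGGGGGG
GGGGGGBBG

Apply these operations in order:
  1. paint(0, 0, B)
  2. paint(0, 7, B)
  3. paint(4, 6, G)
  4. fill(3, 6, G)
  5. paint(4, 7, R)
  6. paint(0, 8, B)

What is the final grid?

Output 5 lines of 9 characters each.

Answer: BGKGGGGBB
GGKGGGGGW
GGGGGGGGW
GGGGGGGGG
GGGGGGGRG

Derivation:
After op 1 paint(0,0,B):
BGKGGGGGW
GGKGGGGGW
GGGGGGGGW
GGGGGGGGG
GGGGGGBBG
After op 2 paint(0,7,B):
BGKGGGGBW
GGKGGGGGW
GGGGGGGGW
GGGGGGGGG
GGGGGGBBG
After op 3 paint(4,6,G):
BGKGGGGBW
GGKGGGGGW
GGGGGGGGW
GGGGGGGGG
GGGGGGGBG
After op 4 fill(3,6,G) [0 cells changed]:
BGKGGGGBW
GGKGGGGGW
GGGGGGGGW
GGGGGGGGG
GGGGGGGBG
After op 5 paint(4,7,R):
BGKGGGGBW
GGKGGGGGW
GGGGGGGGW
GGGGGGGGG
GGGGGGGRG
After op 6 paint(0,8,B):
BGKGGGGBB
GGKGGGGGW
GGGGGGGGW
GGGGGGGGG
GGGGGGGRG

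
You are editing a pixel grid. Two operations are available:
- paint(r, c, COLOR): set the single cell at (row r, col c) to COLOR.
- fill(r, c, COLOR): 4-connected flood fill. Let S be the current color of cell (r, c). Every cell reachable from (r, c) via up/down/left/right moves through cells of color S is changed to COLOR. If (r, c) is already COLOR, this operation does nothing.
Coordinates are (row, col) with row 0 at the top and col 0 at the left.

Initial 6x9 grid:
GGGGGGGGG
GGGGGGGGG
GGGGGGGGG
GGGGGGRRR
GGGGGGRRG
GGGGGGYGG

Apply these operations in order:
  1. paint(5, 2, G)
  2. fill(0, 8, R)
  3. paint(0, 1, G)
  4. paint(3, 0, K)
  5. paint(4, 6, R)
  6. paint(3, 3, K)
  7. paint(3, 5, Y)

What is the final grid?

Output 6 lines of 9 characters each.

Answer: RGRRRRRRR
RRRRRRRRR
RRRRRRRRR
KRRKRYRRR
RRRRRRRRG
RRRRRRYGG

Derivation:
After op 1 paint(5,2,G):
GGGGGGGGG
GGGGGGGGG
GGGGGGGGG
GGGGGGRRR
GGGGGGRRG
GGGGGGYGG
After op 2 fill(0,8,R) [45 cells changed]:
RRRRRRRRR
RRRRRRRRR
RRRRRRRRR
RRRRRRRRR
RRRRRRRRG
RRRRRRYGG
After op 3 paint(0,1,G):
RGRRRRRRR
RRRRRRRRR
RRRRRRRRR
RRRRRRRRR
RRRRRRRRG
RRRRRRYGG
After op 4 paint(3,0,K):
RGRRRRRRR
RRRRRRRRR
RRRRRRRRR
KRRRRRRRR
RRRRRRRRG
RRRRRRYGG
After op 5 paint(4,6,R):
RGRRRRRRR
RRRRRRRRR
RRRRRRRRR
KRRRRRRRR
RRRRRRRRG
RRRRRRYGG
After op 6 paint(3,3,K):
RGRRRRRRR
RRRRRRRRR
RRRRRRRRR
KRRKRRRRR
RRRRRRRRG
RRRRRRYGG
After op 7 paint(3,5,Y):
RGRRRRRRR
RRRRRRRRR
RRRRRRRRR
KRRKRYRRR
RRRRRRRRG
RRRRRRYGG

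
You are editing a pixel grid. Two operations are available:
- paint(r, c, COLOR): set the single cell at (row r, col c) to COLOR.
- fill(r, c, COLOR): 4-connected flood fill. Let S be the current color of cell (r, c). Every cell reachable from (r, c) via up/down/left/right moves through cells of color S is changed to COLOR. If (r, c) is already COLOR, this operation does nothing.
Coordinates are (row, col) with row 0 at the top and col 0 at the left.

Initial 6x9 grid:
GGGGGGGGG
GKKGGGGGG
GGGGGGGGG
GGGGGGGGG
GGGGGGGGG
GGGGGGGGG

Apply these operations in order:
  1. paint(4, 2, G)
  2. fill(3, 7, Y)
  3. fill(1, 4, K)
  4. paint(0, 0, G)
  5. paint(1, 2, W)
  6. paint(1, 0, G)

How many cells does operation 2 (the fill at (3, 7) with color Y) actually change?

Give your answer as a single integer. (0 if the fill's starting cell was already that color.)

Answer: 52

Derivation:
After op 1 paint(4,2,G):
GGGGGGGGG
GKKGGGGGG
GGGGGGGGG
GGGGGGGGG
GGGGGGGGG
GGGGGGGGG
After op 2 fill(3,7,Y) [52 cells changed]:
YYYYYYYYY
YKKYYYYYY
YYYYYYYYY
YYYYYYYYY
YYYYYYYYY
YYYYYYYYY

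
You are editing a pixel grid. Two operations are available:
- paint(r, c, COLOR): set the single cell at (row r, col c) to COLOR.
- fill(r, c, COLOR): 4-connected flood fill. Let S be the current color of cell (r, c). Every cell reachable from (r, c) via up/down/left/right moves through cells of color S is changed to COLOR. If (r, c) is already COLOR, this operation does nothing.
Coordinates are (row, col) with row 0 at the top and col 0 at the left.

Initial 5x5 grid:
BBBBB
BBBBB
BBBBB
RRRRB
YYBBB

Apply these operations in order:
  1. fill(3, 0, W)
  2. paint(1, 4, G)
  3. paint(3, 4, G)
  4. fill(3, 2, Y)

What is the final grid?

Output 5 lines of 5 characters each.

Answer: BBBBB
BBBBG
BBBBB
YYYYG
YYBBB

Derivation:
After op 1 fill(3,0,W) [4 cells changed]:
BBBBB
BBBBB
BBBBB
WWWWB
YYBBB
After op 2 paint(1,4,G):
BBBBB
BBBBG
BBBBB
WWWWB
YYBBB
After op 3 paint(3,4,G):
BBBBB
BBBBG
BBBBB
WWWWG
YYBBB
After op 4 fill(3,2,Y) [4 cells changed]:
BBBBB
BBBBG
BBBBB
YYYYG
YYBBB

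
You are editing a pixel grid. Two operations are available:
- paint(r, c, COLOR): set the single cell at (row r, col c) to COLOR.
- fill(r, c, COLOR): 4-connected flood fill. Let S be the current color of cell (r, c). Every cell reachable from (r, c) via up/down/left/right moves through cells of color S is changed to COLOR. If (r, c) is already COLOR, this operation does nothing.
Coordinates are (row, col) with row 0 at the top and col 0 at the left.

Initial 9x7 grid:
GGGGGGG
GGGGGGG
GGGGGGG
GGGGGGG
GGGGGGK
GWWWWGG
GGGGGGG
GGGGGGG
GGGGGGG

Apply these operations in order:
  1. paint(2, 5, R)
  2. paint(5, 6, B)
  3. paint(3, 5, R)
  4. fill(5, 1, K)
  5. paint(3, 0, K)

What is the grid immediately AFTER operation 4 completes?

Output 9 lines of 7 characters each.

After op 1 paint(2,5,R):
GGGGGGG
GGGGGGG
GGGGGRG
GGGGGGG
GGGGGGK
GWWWWGG
GGGGGGG
GGGGGGG
GGGGGGG
After op 2 paint(5,6,B):
GGGGGGG
GGGGGGG
GGGGGRG
GGGGGGG
GGGGGGK
GWWWWGB
GGGGGGG
GGGGGGG
GGGGGGG
After op 3 paint(3,5,R):
GGGGGGG
GGGGGGG
GGGGGRG
GGGGGRG
GGGGGGK
GWWWWGB
GGGGGGG
GGGGGGG
GGGGGGG
After op 4 fill(5,1,K) [4 cells changed]:
GGGGGGG
GGGGGGG
GGGGGRG
GGGGGRG
GGGGGGK
GKKKKGB
GGGGGGG
GGGGGGG
GGGGGGG

Answer: GGGGGGG
GGGGGGG
GGGGGRG
GGGGGRG
GGGGGGK
GKKKKGB
GGGGGGG
GGGGGGG
GGGGGGG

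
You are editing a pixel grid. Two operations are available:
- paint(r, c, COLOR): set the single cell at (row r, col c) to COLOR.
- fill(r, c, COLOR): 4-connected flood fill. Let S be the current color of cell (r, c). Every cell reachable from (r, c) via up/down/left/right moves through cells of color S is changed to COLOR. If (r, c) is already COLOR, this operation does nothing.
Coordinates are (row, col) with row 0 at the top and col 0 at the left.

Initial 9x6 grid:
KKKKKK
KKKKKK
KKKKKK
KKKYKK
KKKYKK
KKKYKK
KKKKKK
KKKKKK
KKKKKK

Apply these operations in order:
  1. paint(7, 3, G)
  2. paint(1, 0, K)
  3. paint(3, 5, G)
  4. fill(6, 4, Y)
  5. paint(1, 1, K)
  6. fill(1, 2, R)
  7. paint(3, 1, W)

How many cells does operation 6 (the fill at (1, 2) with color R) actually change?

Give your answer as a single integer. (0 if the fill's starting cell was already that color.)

After op 1 paint(7,3,G):
KKKKKK
KKKKKK
KKKKKK
KKKYKK
KKKYKK
KKKYKK
KKKKKK
KKKGKK
KKKKKK
After op 2 paint(1,0,K):
KKKKKK
KKKKKK
KKKKKK
KKKYKK
KKKYKK
KKKYKK
KKKKKK
KKKGKK
KKKKKK
After op 3 paint(3,5,G):
KKKKKK
KKKKKK
KKKKKK
KKKYKG
KKKYKK
KKKYKK
KKKKKK
KKKGKK
KKKKKK
After op 4 fill(6,4,Y) [49 cells changed]:
YYYYYY
YYYYYY
YYYYYY
YYYYYG
YYYYYY
YYYYYY
YYYYYY
YYYGYY
YYYYYY
After op 5 paint(1,1,K):
YYYYYY
YKYYYY
YYYYYY
YYYYYG
YYYYYY
YYYYYY
YYYYYY
YYYGYY
YYYYYY
After op 6 fill(1,2,R) [51 cells changed]:
RRRRRR
RKRRRR
RRRRRR
RRRRRG
RRRRRR
RRRRRR
RRRRRR
RRRGRR
RRRRRR

Answer: 51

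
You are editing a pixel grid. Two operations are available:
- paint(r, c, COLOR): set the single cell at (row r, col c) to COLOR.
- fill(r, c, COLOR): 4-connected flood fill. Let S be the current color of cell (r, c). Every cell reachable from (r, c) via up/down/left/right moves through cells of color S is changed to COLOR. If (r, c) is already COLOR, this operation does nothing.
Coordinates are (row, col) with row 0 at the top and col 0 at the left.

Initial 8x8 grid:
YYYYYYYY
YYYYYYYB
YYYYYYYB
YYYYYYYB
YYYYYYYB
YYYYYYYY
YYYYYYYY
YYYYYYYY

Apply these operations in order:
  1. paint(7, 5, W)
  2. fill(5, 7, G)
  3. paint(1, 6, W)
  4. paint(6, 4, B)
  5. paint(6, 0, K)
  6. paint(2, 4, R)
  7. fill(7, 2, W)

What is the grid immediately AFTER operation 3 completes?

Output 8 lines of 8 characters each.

Answer: GGGGGGGG
GGGGGGWB
GGGGGGGB
GGGGGGGB
GGGGGGGB
GGGGGGGG
GGGGGGGG
GGGGGWGG

Derivation:
After op 1 paint(7,5,W):
YYYYYYYY
YYYYYYYB
YYYYYYYB
YYYYYYYB
YYYYYYYB
YYYYYYYY
YYYYYYYY
YYYYYWYY
After op 2 fill(5,7,G) [59 cells changed]:
GGGGGGGG
GGGGGGGB
GGGGGGGB
GGGGGGGB
GGGGGGGB
GGGGGGGG
GGGGGGGG
GGGGGWGG
After op 3 paint(1,6,W):
GGGGGGGG
GGGGGGWB
GGGGGGGB
GGGGGGGB
GGGGGGGB
GGGGGGGG
GGGGGGGG
GGGGGWGG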